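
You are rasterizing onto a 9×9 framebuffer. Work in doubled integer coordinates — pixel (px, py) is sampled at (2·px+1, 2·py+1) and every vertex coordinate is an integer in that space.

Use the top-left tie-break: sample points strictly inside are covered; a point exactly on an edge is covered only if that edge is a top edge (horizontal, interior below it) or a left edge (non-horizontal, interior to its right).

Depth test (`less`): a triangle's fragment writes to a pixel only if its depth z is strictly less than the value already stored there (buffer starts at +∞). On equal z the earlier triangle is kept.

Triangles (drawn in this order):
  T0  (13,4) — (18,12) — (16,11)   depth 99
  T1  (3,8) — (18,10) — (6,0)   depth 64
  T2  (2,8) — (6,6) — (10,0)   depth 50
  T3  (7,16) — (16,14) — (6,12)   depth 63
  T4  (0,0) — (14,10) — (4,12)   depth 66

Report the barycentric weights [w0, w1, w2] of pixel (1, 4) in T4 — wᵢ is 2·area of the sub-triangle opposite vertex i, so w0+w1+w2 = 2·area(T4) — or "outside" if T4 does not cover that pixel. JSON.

T0:
  2·area = 11
  edge (13, 4)→(18, 12): d=(5,8) right/bottom  bias=-1
  edge (18, 12)→(16, 11): d=(-2,-1) top-left  bias=+0
  edge (16, 11)→(13, 4): d=(-3,-7) top-left  bias=+0
    (8,5)@(17, 11): e=[3,1,7] → X
    (8,6)@(17, 13): e=[13,-3,1] → .
  covered (1 px):
    . . . . . . . . .
    . . . . . . . . .
    . . . . . . . . .
    . . . . . . . . .
    . . . . . . . . .
    . . . . . . . . X
    . . . . . . . . .
    . . . . . . . . .
    . . . . . . . . .
T1:
  2·area = 126  (B↔C swapped to make it positive)
  edge (3, 8)→(6, 0): d=(3,-8) top-left  bias=+0
  edge (6, 0)→(18, 10): d=(12,10) right/bottom  bias=-1
  edge (18, 10)→(3, 8): d=(-15,-2) top-left  bias=+0
    (3,0)@(7, 1): e=[11,2,113] → X
    (4,0)@(9, 1): e=[27,-18,117] → .
    (2,1)@(5, 3): e=[1,46,79] → X
    (4,1)@(9, 3): e=[33,6,87] → X
    (5,1)@(11, 3): e=[49,-14,91] → .
    (2,2)@(5, 5): e=[7,70,49] → X
    (5,2)@(11, 5): e=[55,10,61] → X
    (6,2)@(13, 5): e=[71,-10,65] → .
    (2,3)@(5, 7): e=[13,94,19] → X
    (6,3)@(13, 7): e=[77,14,35] → X
    (7,3)@(15, 7): e=[93,-6,39] → .
    (2,4)@(5, 9): e=[19,118,-11] → .
  covered (16 px):
    . . . X . . . . .
    . . X X X . . . .
    . . X X X X . . .
    . . X X X X X . .
    . . . . . X X X .
    . . . . . . . . .
    . . . . . . . . .
    . . . . . . . . .
    . . . . . . . . .
T2:
  2·area = 16  (B↔C swapped to make it positive)
  edge (2, 8)→(10, 0): d=(8,-8) top-left  bias=+0
  edge (10, 0)→(6, 6): d=(-4,6) right/bottom  bias=-1
  edge (6, 6)→(2, 8): d=(-4,2) right/bottom  bias=-1
    (4,0)@(9, 1): e=[0,2,14] → X  [on edge]
    (5,0)@(11, 1): e=[16,-10,10] → .
    (3,1)@(7, 3): e=[0,6,10] → X  [on edge]
    (4,1)@(9, 3): e=[16,-6,6] → .
    (2,2)@(5, 5): e=[0,10,6] → X  [on edge]
    (3,2)@(7, 5): e=[16,-2,2] → .
    (1,3)@(3, 7): e=[0,14,2] → X  [on edge]
    (2,3)@(5, 7): e=[16,2,-2] → .
    (0,4)@(1, 9): e=[0,18,-2] → .  [on edge]
    (1,4)@(3, 9): e=[16,6,-6] → .
  covered (4 px):
    . . . . X . . . .
    . . . X . . . . .
    . . X . . . . . .
    . X . . . . . . .
    . . . . . . . . .
    . . . . . . . . .
    . . . . . . . . .
    . . . . . . . . .
    . . . . . . . . .
T3:
  2·area = 38  (B↔C swapped to make it positive)
  edge (7, 16)→(6, 12): d=(-1,-4) top-left  bias=+0
  edge (6, 12)→(16, 14): d=(10,2) right/bottom  bias=-1
  edge (16, 14)→(7, 16): d=(-9,2) right/bottom  bias=-1
    (0,5)@(1, 11): e=[-19,0,57] → .  [on edge]
    (3,6)@(7, 13): e=[3,8,27] → X
    (4,6)@(9, 13): e=[11,4,23] → X
    (5,6)@(11, 13): e=[19,0,19] → .  [on edge]
    (3,7)@(7, 15): e=[1,28,9] → X
    (5,7)@(11, 15): e=[17,20,1] → X
    (6,7)@(13, 15): e=[25,16,-3] → .
    (3,8)@(7, 17): e=[-1,48,-9] → .
    (4,8)@(9, 17): e=[7,44,-13] → .
    (5,8)@(11, 17): e=[15,40,-17] → .
  covered (5 px):
    . . . . . . . . .
    . . . . . . . . .
    . . . . . . . . .
    . . . . . . . . .
    . . . . . . . . .
    . . . . . . . . .
    . . . X X . . . .
    . . . X X X . . .
    . . . . . . . . .
T4:
  2·area = 128
  edge (0, 0)→(14, 10): d=(14,10) right/bottom  bias=-1
  edge (14, 10)→(4, 12): d=(-10,2) right/bottom  bias=-1
  edge (4, 12)→(0, 0): d=(-4,-12) top-left  bias=+0
    (0,0)@(1, 1): e=[4,116,8] → X
    (1,0)@(3, 1): e=[-16,112,32] → .
    (0,1)@(1, 3): e=[32,96,0] → X  [on edge]
    (1,1)@(3, 3): e=[12,92,24] → X
    (2,1)@(5, 3): e=[-8,88,48] → .
    (0,2)@(1, 5): e=[60,76,-8] → .
    (1,2)@(3, 5): e=[40,72,16] → X
    (2,2)@(5, 5): e=[20,68,40] → X
    (3,2)@(7, 5): e=[0,64,64] → .  [on edge]
    (1,3)@(3, 7): e=[68,52,8] → X
    (3,3)@(7, 7): e=[28,44,56] → X
    (4,3)@(9, 7): e=[8,40,80] → X
    (1,4)@(3, 9): e=[96,32,0] → X  [on edge]
    (4,5)@(9, 11): e=[64,0,64] → .  [on edge]
    (2,7)@(5, 15): e=[160,-32,0] → .  [on edge]
  covered (16 px):
    X . . . . . . . .
    X X . . . . . . .
    . X X . . . . . .
    . X X X X . . . .
    . X X X X X . . .
    . . X X . . . . .
    . . . . . . . . .
    . . . . . . . . .
    . . . . . . . . .

Result: [32,0,96]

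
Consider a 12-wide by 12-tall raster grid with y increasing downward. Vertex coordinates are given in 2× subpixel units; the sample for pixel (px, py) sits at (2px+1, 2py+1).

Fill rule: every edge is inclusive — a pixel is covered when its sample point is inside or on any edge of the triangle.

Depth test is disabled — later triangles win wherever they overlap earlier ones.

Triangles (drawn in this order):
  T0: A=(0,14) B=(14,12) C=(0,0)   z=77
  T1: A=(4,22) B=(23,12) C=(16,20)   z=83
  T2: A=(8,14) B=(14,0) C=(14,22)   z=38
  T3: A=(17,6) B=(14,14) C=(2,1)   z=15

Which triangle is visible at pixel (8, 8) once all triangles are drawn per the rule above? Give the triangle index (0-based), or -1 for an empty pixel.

T0:
  2·area = 196  (B↔C swapped to make it positive)
  edge (0, 14)→(0, 0): d=(0,-14) inclusive
  edge (0, 0)→(14, 12): d=(14,12) inclusive
  edge (14, 12)→(0, 14): d=(-14,2) inclusive
    (0,0)@(1, 1): e=[14,2,180] → █
    (1,0)@(3, 1): e=[42,-22,176] → ·
    (0,1)@(1, 3): e=[14,30,152] → █
    (1,1)@(3, 3): e=[42,6,148] → █
    (2,1)@(5, 3): e=[70,-18,144] → ·
    (0,2)@(1, 5): e=[14,58,124] → █
    (2,2)@(5, 5): e=[70,10,116] → █
    (3,2)@(7, 5): e=[98,-14,112] → ·
    (0,3)@(1, 7): e=[14,86,96] → █
    (3,3)@(7, 7): e=[98,14,84] → █
    (4,3)@(9, 7): e=[126,-10,80] → ·
    (0,4)@(1, 9): e=[14,114,68] → █
    (10,5)@(21, 11): e=[294,-98,0] → ·  [on edge]
    (3,6)@(7, 13): e=[98,98,0] → █  [on edge]
  covered (25 px):
    █ · · · · · · · · · · ·
    █ █ · · · · · · · · · ·
    █ █ █ · · · · · · · · ·
    █ █ █ █ · · · · · · · ·
    █ █ █ █ █ · · · · · · ·
    █ █ █ █ █ █ · · · · · ·
    █ █ █ █ · · · · · · · ·
    · · · · · · · · · · · ·
    · · · · · · · · · · · ·
    · · · · · · · · · · · ·
    · · · · · · · · · · · ·
    · · · · · · · · · · · ·
T1:
  2·area = 82
  edge (4, 22)→(23, 12): d=(19,-10) inclusive
  edge (23, 12)→(16, 20): d=(-7,8) inclusive
  edge (16, 20)→(4, 22): d=(-12,2) inclusive
    (9,7)@(19, 15): e=[17,11,54] → █
    (10,7)@(21, 15): e=[37,-5,50] → ·
    (7,8)@(15, 17): e=[15,29,38] → █
    (8,8)@(17, 17): e=[35,13,34] → █
    (9,8)@(19, 17): e=[55,-3,30] → ·
    (5,9)@(11, 19): e=[13,47,22] → █
    (6,9)@(13, 19): e=[33,31,18] → █
    (8,9)@(17, 19): e=[73,-1,10] → ·
    (3,10)@(7, 21): e=[11,65,6] → █
    (4,10)@(9, 21): e=[31,49,2] → █
    (5,10)@(11, 21): e=[51,33,-2] → ·
    (6,10)@(13, 21): e=[71,17,-6] → ·
  covered (8 px):
    · · · · · · · · · · · ·
    · · · · · · · · · · · ·
    · · · · · · · · · · · ·
    · · · · · · · · · · · ·
    · · · · · · · · · · · ·
    · · · · · · · · · · · ·
    · · · · · · · · · · · ·
    · · · · · · · · · █ · ·
    · · · · · · · █ █ · · ·
    · · · · · █ █ █ · · · ·
    · · · █ █ · · · · · · ·
    · · · · · · · · · · · ·
T2:
  2·area = 132
  edge (8, 14)→(14, 0): d=(6,-14) inclusive
  edge (14, 0)→(14, 22): d=(0,22) inclusive
  edge (14, 22)→(8, 14): d=(-6,-8) inclusive
    (6,1)@(13, 3): e=[4,22,106] → █
    (7,1)@(15, 3): e=[32,-22,122] → ·
    (6,2)@(13, 5): e=[16,22,94] → █
    (7,2)@(15, 5): e=[44,-22,110] → ·
    (5,3)@(11, 7): e=[0,66,66] → █  [on edge]
    (7,3)@(15, 7): e=[56,-22,98] → ·
    (5,4)@(11, 9): e=[12,66,54] → █
    (7,4)@(15, 9): e=[68,-22,86] → ·
    (5,5)@(11, 11): e=[24,66,42] → █
    (7,5)@(15, 11): e=[80,-22,74] → ·
    (4,6)@(9, 13): e=[8,110,14] → █
    (7,6)@(15, 13): e=[92,-22,62] → ·
    (2,10)@(5, 21): e=[0,198,-66] → ·  [on edge]
  covered (17 px):
    · · · · · · · · · · · ·
    · · · · · · █ · · · · ·
    · · · · · · █ · · · · ·
    · · · · · █ █ · · · · ·
    · · · · · █ █ · · · · ·
    · · · · · █ █ · · · · ·
    · · · · █ █ █ · · · · ·
    · · · · █ █ █ · · · · ·
    · · · · · █ █ · · · · ·
    · · · · · · █ · · · · ·
    · · · · · · · · · · · ·
    · · · · · · · · · · · ·
T3:
  2·area = 135
  edge (17, 6)→(14, 14): d=(-3,8) inclusive
  edge (14, 14)→(2, 1): d=(-12,-13) inclusive
  edge (2, 1)→(17, 6): d=(15,5) inclusive
    (2,1)@(5, 3): e=[105,15,15] → █
    (3,1)@(7, 3): e=[89,41,5] → █
    (4,1)@(9, 3): e=[73,67,-5] → ·
    (2,2)@(5, 5): e=[99,-9,45] → ·
    (3,2)@(7, 5): e=[83,17,35] → █
    (4,2)@(9, 5): e=[67,43,25] → █
    (5,2)@(11, 5): e=[51,69,15] → █
    (6,2)@(13, 5): e=[35,95,5] → █
    (7,2)@(15, 5): e=[19,121,-5] → ·
    (3,3)@(7, 7): e=[77,-7,65] → ·
    (4,3)@(9, 7): e=[61,19,55] → █
    (7,3)@(15, 7): e=[13,97,25] → █
  covered (15 px):
    · · · · · · · · · · · ·
    · · █ █ · · · · · · · ·
    · · · █ █ █ █ · · · · ·
    · · · · █ █ █ █ · · · ·
    · · · · · █ █ █ · · · ·
    · · · · · · █ █ · · · ·
    · · · · · · · · · · · ·
    · · · · · · · · · · · ·
    · · · · · · · · · · · ·
    · · · · · · · · · · · ·
    · · · · · · · · · · · ·
    · · · · · · · · · · · ·

Z-buffer (winner per pixel, '.' = empty):
  0 . . . . . . . . . . .
  0 0 3 3 . . 2 . . . . .
  0 0 0 3 3 3 3 . . . . .
  0 0 0 0 3 3 3 3 . . . .
  0 0 0 0 0 3 3 3 . . . .
  0 0 0 0 0 2 3 3 . . . .
  0 0 0 0 2 2 2 . . . . .
  . . . . 2 2 2 . . 1 . .
  . . . . . 2 2 1 1 . . .
  . . . . . 1 2 1 . . . .
  . . . 1 1 . . . . . . .
  . . . . . . . . . . . .

Answer: 1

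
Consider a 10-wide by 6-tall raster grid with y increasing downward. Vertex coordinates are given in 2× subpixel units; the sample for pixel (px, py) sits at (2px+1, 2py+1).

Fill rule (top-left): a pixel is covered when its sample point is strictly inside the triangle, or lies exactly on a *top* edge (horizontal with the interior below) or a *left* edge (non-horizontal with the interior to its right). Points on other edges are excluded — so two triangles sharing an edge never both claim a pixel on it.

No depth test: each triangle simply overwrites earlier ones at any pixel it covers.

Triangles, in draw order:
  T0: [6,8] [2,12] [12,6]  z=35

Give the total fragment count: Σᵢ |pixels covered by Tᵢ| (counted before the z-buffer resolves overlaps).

T0:
  2·area = 16  (B↔C swapped to make it positive)
  edge (6, 8)→(12, 6): d=(6,-2) top-left  bias=+0
  edge (12, 6)→(2, 12): d=(-10,6) right/bottom  bias=-1
  edge (2, 12)→(6, 8): d=(4,-4) top-left  bias=+0
    (6,0)@(13, 1): e=[-28,44,0] → ·  [on edge]
    (5,1)@(11, 3): e=[-20,36,0] → ·  [on edge]
    (8,1)@(17, 3): e=[-8,0,24] → ·  [on edge]
    (4,2)@(9, 5): e=[-12,28,0] → ·  [on edge]
    (7,2)@(15, 5): e=[0,-8,24] → ·  [on edge]
    (3,3)@(7, 7): e=[-4,20,0] → ·  [on edge]
    (4,3)@(9, 7): e=[0,8,8] → #  [on edge]
    (5,3)@(11, 7): e=[4,-4,16] → ·
    (1,4)@(3, 9): e=[0,24,-8] → ·  [on edge]
    (2,4)@(5, 9): e=[4,12,0] → #  [on edge]
    (3,4)@(7, 9): e=[8,0,8] → ·  [on edge]
    (4,4)@(9, 9): e=[12,-12,16] → ·
    (1,5)@(3, 11): e=[12,4,0] → #  [on edge]
  covered (3 px):
    · · · · · · · · · ·
    · · · · · · · · · ·
    · · · · · · · · · ·
    · · · · # · · · · ·
    · · # · · · · · · ·
    · # · · · · · · · ·

Final: 3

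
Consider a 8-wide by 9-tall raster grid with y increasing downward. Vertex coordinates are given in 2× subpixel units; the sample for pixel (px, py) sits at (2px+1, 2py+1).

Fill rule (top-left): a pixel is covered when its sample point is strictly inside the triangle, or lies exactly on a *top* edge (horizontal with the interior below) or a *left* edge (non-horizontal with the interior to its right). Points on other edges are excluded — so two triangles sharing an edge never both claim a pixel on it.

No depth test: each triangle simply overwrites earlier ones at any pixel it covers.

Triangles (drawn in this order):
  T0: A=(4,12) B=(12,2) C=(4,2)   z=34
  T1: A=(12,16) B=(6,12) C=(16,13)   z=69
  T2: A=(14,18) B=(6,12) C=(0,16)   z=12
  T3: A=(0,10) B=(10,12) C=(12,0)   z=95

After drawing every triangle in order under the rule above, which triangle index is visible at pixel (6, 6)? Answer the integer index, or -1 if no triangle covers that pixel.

T0:
  2·area = 80  (B↔C swapped to make it positive)
  edge (4, 12)→(4, 2): d=(0,-10) top-left  bias=+0
  edge (4, 2)→(12, 2): d=(8,0) top-left  bias=+0
  edge (12, 2)→(4, 12): d=(-8,10) right/bottom  bias=-1
    (2,1)@(5, 3): e=[10,8,62] → X
    (3,1)@(7, 3): e=[30,8,42] → X
    (4,1)@(9, 3): e=[50,8,22] → X
    (5,1)@(11, 3): e=[70,8,2] → X
    (6,1)@(13, 3): e=[90,8,-18] → .
    (2,2)@(5, 5): e=[10,24,46] → X
    (5,2)@(11, 5): e=[70,24,-14] → .
    (2,3)@(5, 7): e=[10,40,30] → X
    (4,3)@(9, 7): e=[50,40,-10] → .
    (2,4)@(5, 9): e=[10,56,14] → X
    (3,4)@(7, 9): e=[30,56,-6] → .
    (2,5)@(5, 11): e=[10,72,-2] → .
  covered (10 px):
    . . . . . . . .
    . . X X X X . .
    . . X X X . . .
    . . X X . . . .
    . . X . . . . .
    . . . . . . . .
    . . . . . . . .
    . . . . . . . .
    . . . . . . . .
T1:
  2·area = 34
  edge (12, 16)→(6, 12): d=(-6,-4) top-left  bias=+0
  edge (6, 12)→(16, 13): d=(10,1) right/bottom  bias=-1
  edge (16, 13)→(12, 16): d=(-4,3) right/bottom  bias=-1
    (4,6)@(9, 13): e=[6,7,21] → X
    (5,6)@(11, 13): e=[14,5,15] → X
    (6,6)@(13, 13): e=[22,3,9] → X
    (7,6)@(15, 13): e=[30,1,3] → X
    (4,7)@(9, 15): e=[-6,27,13] → .
    (5,7)@(11, 15): e=[2,25,7] → X
    (7,7)@(15, 15): e=[18,21,-5] → .
    (5,8)@(11, 17): e=[-10,45,-1] → .
    (6,8)@(13, 17): e=[-2,43,-7] → .
  covered (6 px):
    . . . . . . . .
    . . . . . . . .
    . . . . . . . .
    . . . . . . . .
    . . . . . . . .
    . . . . . . . .
    . . . . X X X X
    . . . . . X X .
    . . . . . . . .
T2:
  2·area = 68  (B↔C swapped to make it positive)
  edge (14, 18)→(0, 16): d=(-14,-2) top-left  bias=+0
  edge (0, 16)→(6, 12): d=(6,-4) top-left  bias=+0
  edge (6, 12)→(14, 18): d=(8,6) right/bottom  bias=-1
    (2,6)@(5, 13): e=[52,2,14] → X
    (3,6)@(7, 13): e=[56,10,2] → X
    (4,6)@(9, 13): e=[60,18,-10] → .
    (1,7)@(3, 15): e=[20,6,42] → X
    (4,7)@(9, 15): e=[32,30,6] → X
    (5,7)@(11, 15): e=[36,38,-6] → .
    (1,8)@(3, 17): e=[-8,18,58] → .
    (2,8)@(5, 17): e=[-4,26,46] → .
    (3,8)@(7, 17): e=[0,34,34] → X  [on edge]
    (5,8)@(11, 17): e=[8,50,10] → X
    (6,8)@(13, 17): e=[12,58,-2] → .
  covered (9 px):
    . . . . . . . .
    . . . . . . . .
    . . . . . . . .
    . . . . . . . .
    . . . . . . . .
    . . . . . . . .
    . . X X . . . .
    . X X X X . . .
    . . . X X X . .
T3:
  2·area = 124  (B↔C swapped to make it positive)
  edge (0, 10)→(12, 0): d=(12,-10) top-left  bias=+0
  edge (12, 0)→(10, 12): d=(-2,12) right/bottom  bias=-1
  edge (10, 12)→(0, 10): d=(-10,-2) top-left  bias=+0
    (5,0)@(11, 1): e=[2,10,112] → X
    (6,0)@(13, 1): e=[22,-14,116] → .
    (4,1)@(9, 3): e=[6,30,88] → X
    (6,1)@(13, 3): e=[46,-18,96] → .
    (3,2)@(7, 5): e=[10,50,64] → X
    (6,2)@(13, 5): e=[70,-22,76] → .
    (2,3)@(5, 7): e=[14,70,40] → X
    (5,3)@(11, 7): e=[74,-2,52] → .
    (1,4)@(3, 9): e=[18,90,16] → X
    (5,4)@(11, 9): e=[98,-6,32] → .
    (1,5)@(3, 11): e=[42,86,-4] → .
    (2,5)@(5, 11): e=[62,62,0] → X  [on edge]
    (7,6)@(15, 13): e=[186,-62,0] → .  [on edge]
  covered (16 px):
    . . . . . X . .
    . . . . X X . .
    . . . X X X . .
    . . X X X . . .
    . X X X X . . .
    . . X X X . . .
    . . . . . . . .
    . . . . . . . .
    . . . . . . . .

Z-buffer (winner per pixel, '.' = empty):
  . . . . . 3 . .
  . . 0 0 3 3 . .
  . . 0 3 3 3 . .
  . . 3 3 3 . . .
  . 3 3 3 3 . . .
  . . 3 3 3 . . .
  . . 2 2 1 1 1 1
  . 2 2 2 2 1 1 .
  . . . 2 2 2 . .

Answer: 1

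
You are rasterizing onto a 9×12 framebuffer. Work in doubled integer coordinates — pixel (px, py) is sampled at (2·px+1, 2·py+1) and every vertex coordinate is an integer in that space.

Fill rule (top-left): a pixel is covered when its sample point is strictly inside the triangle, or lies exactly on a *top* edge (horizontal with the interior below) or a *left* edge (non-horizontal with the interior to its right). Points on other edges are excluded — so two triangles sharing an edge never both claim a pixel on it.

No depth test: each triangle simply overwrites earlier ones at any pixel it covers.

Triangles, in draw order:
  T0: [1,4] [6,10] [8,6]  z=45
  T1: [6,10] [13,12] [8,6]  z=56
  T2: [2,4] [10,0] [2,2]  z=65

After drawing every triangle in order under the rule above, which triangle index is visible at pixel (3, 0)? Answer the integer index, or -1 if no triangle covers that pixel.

T0:
  2·area = 32  (B↔C swapped to make it positive)
  edge (1, 4)→(8, 6): d=(7,2) right/bottom  bias=-1
  edge (8, 6)→(6, 10): d=(-2,4) right/bottom  bias=-1
  edge (6, 10)→(1, 4): d=(-5,-6) top-left  bias=+0
    (1,2)@(3, 5): e=[3,22,7] → #
    (2,2)@(5, 5): e=[-1,14,19] → ·
    (1,3)@(3, 7): e=[17,18,-3] → ·
    (2,3)@(5, 7): e=[13,10,9] → #
    (3,3)@(7, 7): e=[9,2,21] → #
    (4,3)@(9, 7): e=[5,-6,33] → ·
    (2,4)@(5, 9): e=[27,6,-1] → ·
    (3,4)@(7, 9): e=[23,-2,11] → ·
  covered (3 px):
    · · · · · · · · ·
    · · · · · · · · ·
    · # · · · · · · ·
    · · # # · · · · ·
    · · · · · · · · ·
    · · · · · · · · ·
    · · · · · · · · ·
    · · · · · · · · ·
    · · · · · · · · ·
    · · · · · · · · ·
    · · · · · · · · ·
    · · · · · · · · ·
T1:
  2·area = 32  (B↔C swapped to make it positive)
  edge (6, 10)→(8, 6): d=(2,-4) top-left  bias=+0
  edge (8, 6)→(13, 12): d=(5,6) right/bottom  bias=-1
  edge (13, 12)→(6, 10): d=(-7,-2) top-left  bias=+0
    (3,4)@(7, 9): e=[2,21,9] → #
    (4,4)@(9, 9): e=[10,9,13] → #
    (5,4)@(11, 9): e=[18,-3,17] → ·
    (3,5)@(7, 11): e=[6,31,-5] → ·
    (4,5)@(9, 11): e=[14,19,-1] → ·
    (5,5)@(11, 11): e=[22,7,3] → #
    (6,5)@(13, 11): e=[30,-5,7] → ·
    (5,6)@(11, 13): e=[26,17,-11] → ·
  covered (3 px):
    · · · · · · · · ·
    · · · · · · · · ·
    · · · · · · · · ·
    · · · · · · · · ·
    · · · # # · · · ·
    · · · · · # · · ·
    · · · · · · · · ·
    · · · · · · · · ·
    · · · · · · · · ·
    · · · · · · · · ·
    · · · · · · · · ·
    · · · · · · · · ·
T2:
  2·area = 16  (B↔C swapped to make it positive)
  edge (2, 4)→(2, 2): d=(0,-2) top-left  bias=+0
  edge (2, 2)→(10, 0): d=(8,-2) top-left  bias=+0
  edge (10, 0)→(2, 4): d=(-8,4) right/bottom  bias=-1
    (3,0)@(7, 1): e=[10,2,4] → #
    (4,0)@(9, 1): e=[14,6,-4] → ·
    (1,1)@(3, 3): e=[2,10,4] → #
    (2,1)@(5, 3): e=[6,14,-4] → ·
    (3,1)@(7, 3): e=[10,18,-12] → ·
    (1,2)@(3, 5): e=[2,26,-12] → ·
  covered (2 px):
    · · · # · · · · ·
    · # · · · · · · ·
    · · · · · · · · ·
    · · · · · · · · ·
    · · · · · · · · ·
    · · · · · · · · ·
    · · · · · · · · ·
    · · · · · · · · ·
    · · · · · · · · ·
    · · · · · · · · ·
    · · · · · · · · ·
    · · · · · · · · ·

Z-buffer (winner per pixel, '.' = empty):
  . . . 2 . . . . .
  . 2 . . . . . . .
  . 0 . . . . . . .
  . . 0 0 . . . . .
  . . . 1 1 . . . .
  . . . . . 1 . . .
  . . . . . . . . .
  . . . . . . . . .
  . . . . . . . . .
  . . . . . . . . .
  . . . . . . . . .
  . . . . . . . . .

Answer: 2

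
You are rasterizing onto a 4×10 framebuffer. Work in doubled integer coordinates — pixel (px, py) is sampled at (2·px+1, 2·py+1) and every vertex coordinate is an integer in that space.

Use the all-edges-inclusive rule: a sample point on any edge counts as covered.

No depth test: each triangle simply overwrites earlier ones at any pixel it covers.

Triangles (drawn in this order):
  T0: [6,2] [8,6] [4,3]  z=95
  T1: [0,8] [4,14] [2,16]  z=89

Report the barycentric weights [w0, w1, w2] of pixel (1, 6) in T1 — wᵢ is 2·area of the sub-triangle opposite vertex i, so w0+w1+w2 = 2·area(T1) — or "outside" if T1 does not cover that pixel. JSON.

T0:
  2·area = 10
  edge (6, 2)→(8, 6): d=(2,4) inclusive
  edge (8, 6)→(4, 3): d=(-4,-3) inclusive
  edge (4, 3)→(6, 2): d=(2,-1) inclusive
    (2,1)@(5, 3): e=[6,3,1] → █
    (3,1)@(7, 3): e=[-2,9,3] → ·
    (2,2)@(5, 5): e=[10,-5,5] → ·
    (3,2)@(7, 5): e=[2,1,7] → █
    (3,3)@(7, 7): e=[6,-7,11] → ·
  covered (2 px):
    · · · ·
    · · █ ·
    · · · █
    · · · ·
    · · · ·
    · · · ·
    · · · ·
    · · · ·
    · · · ·
    · · · ·
T1:
  2·area = 20
  edge (0, 8)→(4, 14): d=(4,6) inclusive
  edge (4, 14)→(2, 16): d=(-2,2) inclusive
  edge (2, 16)→(0, 8): d=(-2,-8) inclusive
    (0,5)@(1, 11): e=[6,12,2] → █
    (1,5)@(3, 11): e=[-6,8,18] → ·
    (3,5)@(7, 11): e=[-30,0,50] → ·  [on edge]
    (0,6)@(1, 13): e=[14,8,-2] → ·
    (1,6)@(3, 13): e=[2,4,14] → █
    (2,6)@(5, 13): e=[-10,0,30] → ·  [on edge]
    (1,7)@(3, 15): e=[10,0,10] → █  [on edge]
    (2,7)@(5, 15): e=[-2,-4,26] → ·
    (0,8)@(1, 17): e=[30,0,-10] → ·  [on edge]
    (1,8)@(3, 17): e=[18,-4,6] → ·
  covered (3 px):
    · · · ·
    · · · ·
    · · · ·
    · · · ·
    · · · ·
    █ · · ·
    · █ · ·
    · █ · ·
    · · · ·
    · · · ·

Answer: [4,14,2]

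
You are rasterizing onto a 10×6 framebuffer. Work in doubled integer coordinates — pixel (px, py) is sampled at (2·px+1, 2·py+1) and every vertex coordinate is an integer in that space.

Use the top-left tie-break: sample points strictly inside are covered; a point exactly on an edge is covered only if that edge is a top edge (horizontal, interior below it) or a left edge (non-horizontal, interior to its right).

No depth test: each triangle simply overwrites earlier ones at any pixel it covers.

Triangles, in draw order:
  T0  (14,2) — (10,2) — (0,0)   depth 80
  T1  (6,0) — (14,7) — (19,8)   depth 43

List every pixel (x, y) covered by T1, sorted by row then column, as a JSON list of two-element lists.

T0:
  2·area = 8
  edge (14, 2)→(10, 2): d=(-4,0) right/bottom  bias=-1
  edge (10, 2)→(0, 0): d=(-10,-2) top-left  bias=+0
  edge (0, 0)→(14, 2): d=(14,2) right/bottom  bias=-1
    (2,0)@(5, 1): e=[4,0,4] → X  [on edge]
    (3,0)@(7, 1): e=[4,4,0] → .  [on edge]
    (2,1)@(5, 3): e=[-4,-20,32] → .
    (7,1)@(15, 3): e=[-4,0,12] → .  [on edge]
  covered (1 px):
    . . X . . . . . . .
    . . . . . . . . . .
    . . . . . . . . . .
    . . . . . . . . . .
    . . . . . . . . . .
    . . . . . . . . . .
T1:
  2·area = 27  (B↔C swapped to make it positive)
  edge (6, 0)→(19, 8): d=(13,8) right/bottom  bias=-1
  edge (19, 8)→(14, 7): d=(-5,-1) top-left  bias=+0
  edge (14, 7)→(6, 0): d=(-8,-7) top-left  bias=+0
    (6,2)@(13, 5): e=[9,9,9] → X
    (7,2)@(15, 5): e=[-7,11,23] → .
    (6,3)@(13, 7): e=[35,-1,-7] → .
    (7,3)@(15, 7): e=[19,1,7] → X
    (8,3)@(17, 7): e=[3,3,21] → X
    (9,3)@(19, 7): e=[-13,5,35] → .
    (7,4)@(15, 9): e=[45,-9,-9] → .
    (8,4)@(17, 9): e=[29,-7,5] → .
  covered (3 px):
    . . . . . . . . . .
    . . . . . . . . . .
    . . . . . . X . . .
    . . . . . . . X X .
    . . . . . . . . . .
    . . . . . . . . . .

Final: [[6,2],[7,3],[8,3]]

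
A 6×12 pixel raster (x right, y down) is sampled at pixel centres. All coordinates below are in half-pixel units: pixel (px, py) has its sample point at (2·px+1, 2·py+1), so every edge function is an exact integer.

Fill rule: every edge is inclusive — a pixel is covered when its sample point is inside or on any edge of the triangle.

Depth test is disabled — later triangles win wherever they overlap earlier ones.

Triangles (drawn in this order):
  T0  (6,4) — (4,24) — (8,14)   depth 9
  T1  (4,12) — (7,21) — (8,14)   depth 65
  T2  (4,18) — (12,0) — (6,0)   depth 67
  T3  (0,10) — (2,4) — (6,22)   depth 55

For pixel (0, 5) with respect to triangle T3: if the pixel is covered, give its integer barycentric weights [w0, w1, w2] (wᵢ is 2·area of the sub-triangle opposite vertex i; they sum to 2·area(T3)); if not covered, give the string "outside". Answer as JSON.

T0:
  2·area = 60  (B↔C swapped to make it positive)
  edge (6, 4)→(8, 14): d=(2,10) inclusive
  edge (8, 14)→(4, 24): d=(-4,10) inclusive
  edge (4, 24)→(6, 4): d=(2,-20) inclusive
    (3,4)@(7, 9): e=[0,30,30] → █  [on edge]
    (4,4)@(9, 9): e=[-20,10,70] → ·
    (3,5)@(7, 11): e=[4,22,34] → █
    (4,5)@(9, 11): e=[-16,2,74] → ·
    (3,6)@(7, 13): e=[8,14,38] → █
    (4,6)@(9, 13): e=[-12,-6,78] → ·
    (2,7)@(5, 15): e=[32,26,2] → █
    (4,7)@(9, 15): e=[-8,-14,82] → ·
    (2,8)@(5, 17): e=[36,18,6] → █
    (3,8)@(7, 17): e=[16,-2,46] → ·
    (2,9)@(5, 19): e=[40,10,10] → █
    (3,9)@(7, 19): e=[20,-10,50] → ·
    (4,9)@(9, 19): e=[0,-30,90] → ·  [on edge]
  covered (8 px):
    · · · · · ·
    · · · · · ·
    · · · · · ·
    · · · · · ·
    · · · █ · ·
    · · · █ · ·
    · · · █ · ·
    · · █ █ · ·
    · · █ · · ·
    · · █ · · ·
    · · █ · · ·
    · · · · · ·
T1:
  2·area = 30  (B↔C swapped to make it positive)
  edge (4, 12)→(8, 14): d=(4,2) inclusive
  edge (8, 14)→(7, 21): d=(-1,7) inclusive
  edge (7, 21)→(4, 12): d=(-3,-9) inclusive
    (0,1)@(1, 3): e=[-30,60,0] → ·  [on edge]
    (4,3)@(9, 7): e=[-30,0,60] → ·  [on edge]
    (1,4)@(3, 9): e=[-10,40,0] → ·  [on edge]
    (2,6)@(5, 13): e=[2,22,6] → █
    (3,6)@(7, 13): e=[-2,8,24] → ·
    (2,7)@(5, 15): e=[10,20,0] → █  [on edge]
    (3,7)@(7, 15): e=[6,6,18] → █
    (4,7)@(9, 15): e=[2,-8,36] → ·
    (2,8)@(5, 17): e=[18,18,-6] → ·
    (3,8)@(7, 17): e=[14,4,12] → █
    (4,8)@(9, 17): e=[10,-10,30] → ·
    (3,9)@(7, 19): e=[22,2,6] → █
    (3,10)@(7, 21): e=[30,0,0] → █  [on edge]
  covered (6 px):
    · · · · · ·
    · · · · · ·
    · · · · · ·
    · · · · · ·
    · · · · · ·
    · · · · · ·
    · · █ · · ·
    · · █ █ · ·
    · · · █ · ·
    · · · █ · ·
    · · · █ · ·
    · · · · · ·
T2:
  2·area = 108  (B↔C swapped to make it positive)
  edge (4, 18)→(6, 0): d=(2,-18) inclusive
  edge (6, 0)→(12, 0): d=(6,0) inclusive
  edge (12, 0)→(4, 18): d=(-8,18) inclusive
    (3,0)@(7, 1): e=[20,6,82] → █
    (4,0)@(9, 1): e=[56,6,46] → █
    (5,0)@(11, 1): e=[92,6,10] → █
    (3,1)@(7, 3): e=[24,18,66] → █
    (5,1)@(11, 3): e=[96,18,-6] → ·
    (3,2)@(7, 5): e=[28,30,50] → █
    (5,2)@(11, 5): e=[100,30,-22] → ·
    (3,3)@(7, 7): e=[32,42,34] → █
    (4,3)@(9, 7): e=[68,42,-2] → ·
    (2,4)@(5, 9): e=[0,54,54] → █  [on edge]
    (4,4)@(9, 9): e=[72,54,-18] → ·
    (2,5)@(5, 11): e=[4,66,38] → █
  covered (14 px):
    · · · █ █ █
    · · · █ █ ·
    · · · █ █ ·
    · · · █ · ·
    · · █ █ · ·
    · · █ █ · ·
    · · █ · · ·
    · · █ · · ·
    · · · · · ·
    · · · · · ·
    · · · · · ·
    · · · · · ·
T3:
  2·area = 60
  edge (0, 10)→(2, 4): d=(2,-6) inclusive
  edge (2, 4)→(6, 22): d=(4,18) inclusive
  edge (6, 22)→(0, 10): d=(-6,-12) inclusive
    (1,0)@(3, 1): e=[0,-30,90] → ·  [on edge]
    (0,3)@(1, 7): e=[0,30,30] → █  [on edge]
    (1,3)@(3, 7): e=[12,-6,54] → ·
    (0,4)@(1, 9): e=[4,38,18] → █
    (1,4)@(3, 9): e=[16,2,42] → █
    (2,4)@(5, 9): e=[28,-34,66] → ·
    (0,5)@(1, 11): e=[8,46,6] → █
    (2,5)@(5, 11): e=[32,-26,54] → ·
    (0,6)@(1, 13): e=[12,54,-6] → ·
    (1,6)@(3, 13): e=[24,18,18] → █
    (2,6)@(5, 13): e=[36,-18,42] → ·
    (1,7)@(3, 15): e=[28,26,6] → █
  covered (8 px):
    · · · · · ·
    · · · · · ·
    · · · · · ·
    █ · · · · ·
    █ █ · · · ·
    █ █ · · · ·
    · █ · · · ·
    · █ · · · ·
    · · · · · ·
    · · █ · · ·
    · · · · · ·
    · · · · · ·

Answer: [46,6,8]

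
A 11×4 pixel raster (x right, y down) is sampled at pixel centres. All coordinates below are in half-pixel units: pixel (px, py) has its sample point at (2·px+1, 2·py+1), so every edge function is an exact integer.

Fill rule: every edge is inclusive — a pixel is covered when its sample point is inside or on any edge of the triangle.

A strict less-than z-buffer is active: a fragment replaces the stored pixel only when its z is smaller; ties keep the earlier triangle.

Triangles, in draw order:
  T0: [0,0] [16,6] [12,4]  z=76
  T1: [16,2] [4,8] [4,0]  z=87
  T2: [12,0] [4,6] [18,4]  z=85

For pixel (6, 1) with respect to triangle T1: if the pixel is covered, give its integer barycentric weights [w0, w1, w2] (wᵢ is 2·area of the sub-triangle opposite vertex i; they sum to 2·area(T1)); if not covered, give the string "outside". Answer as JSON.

T0:
  2·area = 8  (B↔C swapped to make it positive)
  edge (0, 0)→(12, 4): d=(12,4) inclusive
  edge (12, 4)→(16, 6): d=(4,2) inclusive
  edge (16, 6)→(0, 0): d=(-16,-6) inclusive
    (1,0)@(3, 1): e=[0,6,2] → █  [on edge]
    (2,0)@(5, 1): e=[-8,2,14] → ·
    (1,1)@(3, 3): e=[24,14,-30] → ·
    (4,1)@(9, 3): e=[0,2,6] → █  [on edge]
    (5,1)@(11, 3): e=[-8,-2,18] → ·
    (4,2)@(9, 5): e=[24,10,-26] → ·
    (7,2)@(15, 5): e=[0,-2,10] → ·  [on edge]
    (10,3)@(21, 7): e=[0,-6,14] → ·  [on edge]
  covered (2 px):
    · █ · · · · · · · · ·
    · · · · █ · · · · · ·
    · · · · · · · · · · ·
    · · · · · · · · · · ·
T1:
  2·area = 96
  edge (16, 2)→(4, 8): d=(-12,6) inclusive
  edge (4, 8)→(4, 0): d=(0,-8) inclusive
  edge (4, 0)→(16, 2): d=(12,2) inclusive
    (2,0)@(5, 1): e=[78,8,10] → █
    (3,0)@(7, 1): e=[66,24,6] → █
    (4,0)@(9, 1): e=[54,40,2] → █
    (5,0)@(11, 1): e=[42,56,-2] → ·
    (2,1)@(5, 3): e=[54,8,34] → █
    (5,1)@(11, 3): e=[18,56,22] → █
    (6,1)@(13, 3): e=[6,72,18] → █
    (7,1)@(15, 3): e=[-6,88,14] → ·
    (2,2)@(5, 5): e=[30,8,58] → █
    (5,2)@(11, 5): e=[-6,56,46] → ·
    (6,2)@(13, 5): e=[-18,72,42] → ·
    (2,3)@(5, 7): e=[6,8,82] → █
  covered (12 px):
    · · █ █ █ · · · · · ·
    · · █ █ █ █ █ · · · ·
    · · █ █ █ · · · · · ·
    · · █ · · · · · · · ·
T2:
  2·area = 68  (B↔C swapped to make it positive)
  edge (12, 0)→(18, 4): d=(6,4) inclusive
  edge (18, 4)→(4, 6): d=(-14,2) inclusive
  edge (4, 6)→(12, 0): d=(8,-6) inclusive
    (5,0)@(11, 1): e=[10,56,2] → █
    (6,0)@(13, 1): e=[2,52,14] → █
    (7,0)@(15, 1): e=[-6,48,26] → ·
    (4,1)@(9, 3): e=[30,32,6] → █
    (7,1)@(15, 3): e=[6,20,42] → █
    (8,1)@(17, 3): e=[-2,16,54] → ·
    (3,2)@(7, 5): e=[50,8,10] → █
    (5,2)@(11, 5): e=[34,0,34] → █  [on edge]
    (6,2)@(13, 5): e=[26,-4,46] → ·
    (7,2)@(15, 5): e=[18,-8,58] → ·
    (3,3)@(7, 7): e=[62,-20,26] → ·
    (4,3)@(9, 7): e=[54,-24,38] → ·
  covered (9 px):
    · · · · · █ █ · · · ·
    · · · · █ █ █ █ · · ·
    · · · █ █ █ · · · · ·
    · · · · · · · · · · ·

Result: [72,18,6]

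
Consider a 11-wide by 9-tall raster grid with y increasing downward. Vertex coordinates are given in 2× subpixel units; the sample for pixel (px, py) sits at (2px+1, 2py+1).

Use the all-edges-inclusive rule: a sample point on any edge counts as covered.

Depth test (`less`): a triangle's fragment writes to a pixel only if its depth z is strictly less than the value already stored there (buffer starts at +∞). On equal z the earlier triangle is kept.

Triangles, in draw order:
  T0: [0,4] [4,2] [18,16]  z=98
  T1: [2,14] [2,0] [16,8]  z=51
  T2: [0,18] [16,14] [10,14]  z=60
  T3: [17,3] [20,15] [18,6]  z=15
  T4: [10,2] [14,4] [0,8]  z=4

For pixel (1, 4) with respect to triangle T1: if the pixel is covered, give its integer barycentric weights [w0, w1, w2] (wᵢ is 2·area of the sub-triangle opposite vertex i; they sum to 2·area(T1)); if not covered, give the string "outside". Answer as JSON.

T0:
  2·area = 84
  edge (0, 4)→(4, 2): d=(4,-2) inclusive
  edge (4, 2)→(18, 16): d=(14,14) inclusive
  edge (18, 16)→(0, 4): d=(-18,-12) inclusive
    (1,0)@(3, 1): e=[-6,0,90] → .  [on edge]
    (1,1)@(3, 3): e=[2,28,54] → X
    (2,1)@(5, 3): e=[6,0,78] → X  [on edge]
    (3,1)@(7, 3): e=[10,-28,102] → .
    (1,2)@(3, 5): e=[10,56,18] → X
    (3,2)@(7, 5): e=[18,0,66] → X  [on edge]
    (4,2)@(9, 5): e=[22,-28,90] → .
    (1,3)@(3, 7): e=[18,84,-18] → .
    (2,3)@(5, 7): e=[22,56,6] → X
    (4,3)@(9, 7): e=[30,0,54] → X  [on edge]
    (5,3)@(11, 7): e=[34,-28,78] → .
    (2,4)@(5, 9): e=[30,84,-30] → .
    (5,4)@(11, 9): e=[42,0,42] → X  [on edge]
    (6,5)@(13, 11): e=[54,0,30] → X  [on edge]
    (7,6)@(15, 13): e=[66,0,18] → X  [on edge]
    (8,7)@(17, 15): e=[78,0,6] → X  [on edge]
    (9,8)@(19, 17): e=[90,0,-6] → .  [on edge]
  covered (14 px):
    . . . . . . . . . . .
    . X X . . . . . . . .
    . X X X . . . . . . .
    . . X X X . . . . . .
    . . . . X X . . . . .
    . . . . . X X . . . .
    . . . . . . . X . . .
    . . . . . . . . X . .
    . . . . . . . . . . .
T1:
  2·area = 196
  edge (2, 14)→(2, 0): d=(0,-14) inclusive
  edge (2, 0)→(16, 8): d=(14,8) inclusive
  edge (16, 8)→(2, 14): d=(-14,6) inclusive
    (1,0)@(3, 1): e=[14,6,176] → X
    (2,0)@(5, 1): e=[42,-10,164] → .
    (1,1)@(3, 3): e=[14,34,148] → X
    (2,1)@(5, 3): e=[42,18,136] → X
    (3,1)@(7, 3): e=[70,2,124] → X
    (4,1)@(9, 3): e=[98,-14,112] → .
    (1,2)@(3, 5): e=[14,62,120] → X
    (4,2)@(9, 5): e=[98,14,84] → X
    (5,2)@(11, 5): e=[126,-2,72] → .
    (1,3)@(3, 7): e=[14,90,92] → X
    (5,3)@(11, 7): e=[126,26,44] → X
    (6,3)@(13, 7): e=[154,10,32] → X
    (4,5)@(9, 11): e=[98,98,0] → X  [on edge]
  covered (25 px):
    . X . . . . . . . . .
    . X X X . . . . . . .
    . X X X X . . . . . .
    . X X X X X X . . . .
    . X X X X X X . . . .
    . X X X X . . . . . .
    . X . . . . . . . . .
    . . . . . . . . . . .
    . . . . . . . . . . .
T2:
  2·area = 24  (B↔C swapped to make it positive)
  edge (0, 18)→(10, 14): d=(10,-4) inclusive
  edge (10, 14)→(16, 14): d=(6,0) inclusive
  edge (16, 14)→(0, 18): d=(-16,4) inclusive
    (4,7)@(9, 15): e=[6,6,12] → X
    (5,7)@(11, 15): e=[14,6,4] → X
    (6,7)@(13, 15): e=[22,6,-4] → .
    (1,8)@(3, 17): e=[2,18,4] → X
    (2,8)@(5, 17): e=[10,18,-4] → .
    (4,8)@(9, 17): e=[26,18,-20] → .
    (5,8)@(11, 17): e=[34,18,-28] → .
  covered (3 px):
    . . . . . . . . . . .
    . . . . . . . . . . .
    . . . . . . . . . . .
    . . . . . . . . . . .
    . . . . . . . . . . .
    . . . . . . . . . . .
    . . . . . . . . . . .
    . . . . X X . . . . .
    . X . . . . . . . . .
T3:
  2·area = 3  (B↔C swapped to make it positive)
  edge (17, 3)→(18, 6): d=(1,3) inclusive
  edge (18, 6)→(20, 15): d=(2,9) inclusive
  edge (20, 15)→(17, 3): d=(-3,-12) inclusive
    (8,1)@(17, 3): e=[0,3,0] → X  [on edge]
    (9,1)@(19, 3): e=[-6,-15,24] → .
    (8,2)@(17, 5): e=[2,7,-6] → .
    (9,4)@(19, 9): e=[0,-3,6] → .  [on edge]
    (9,5)@(19, 11): e=[2,1,0] → X  [on edge]
    (10,5)@(21, 11): e=[-4,-17,24] → .
    (9,6)@(19, 13): e=[4,5,-6] → .
    (10,7)@(21, 15): e=[0,-9,12] → .  [on edge]
  covered (2 px):
    . . . . . . . . . . .
    . . . . . . . . X . .
    . . . . . . . . . . .
    . . . . . . . . . . .
    . . . . . . . . . . .
    . . . . . . . . . X .
    . . . . . . . . . . .
    . . . . . . . . . . .
    . . . . . . . . . . .
T4:
  2·area = 44
  edge (10, 2)→(14, 4): d=(4,2) inclusive
  edge (14, 4)→(0, 8): d=(-14,4) inclusive
  edge (0, 8)→(10, 2): d=(10,-6) inclusive
    (4,1)@(9, 3): e=[6,34,4] → X
    (5,1)@(11, 3): e=[2,26,16] → X
    (6,1)@(13, 3): e=[-2,18,28] → .
    (2,2)@(5, 5): e=[22,22,0] → X  [on edge]
    (3,2)@(7, 5): e=[18,14,12] → X
    (5,2)@(11, 5): e=[10,-2,36] → .
    (1,3)@(3, 7): e=[34,2,8] → X
    (2,3)@(5, 7): e=[30,-6,20] → .
    (3,3)@(7, 7): e=[26,-14,32] → .
    (4,3)@(9, 7): e=[22,-22,44] → .
    (1,4)@(3, 9): e=[42,-26,28] → .
  covered (6 px):
    . . . . . . . . . . .
    . . . . X X . . . . .
    . . X X X . . . . . .
    . X . . . . . . . . .
    . . . . . . . . . . .
    . . . . . . . . . . .
    . . . . . . . . . . .
    . . . . . . . . . . .
    . . . . . . . . . . .

Final: [118,64,14]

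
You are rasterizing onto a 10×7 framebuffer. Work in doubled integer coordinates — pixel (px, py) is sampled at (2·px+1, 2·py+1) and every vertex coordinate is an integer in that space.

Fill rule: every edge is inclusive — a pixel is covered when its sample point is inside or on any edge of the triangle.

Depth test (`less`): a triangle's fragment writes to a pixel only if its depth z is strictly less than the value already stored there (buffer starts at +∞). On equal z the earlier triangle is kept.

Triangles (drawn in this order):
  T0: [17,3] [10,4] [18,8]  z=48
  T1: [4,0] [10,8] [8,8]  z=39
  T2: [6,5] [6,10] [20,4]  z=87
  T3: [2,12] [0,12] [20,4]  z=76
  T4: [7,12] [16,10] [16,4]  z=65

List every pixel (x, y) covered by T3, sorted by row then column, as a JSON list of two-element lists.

T0:
  2·area = 36  (B↔C swapped to make it positive)
  edge (17, 3)→(18, 8): d=(1,5) inclusive
  edge (18, 8)→(10, 4): d=(-8,-4) inclusive
  edge (10, 4)→(17, 3): d=(7,-1) inclusive
    (8,1)@(17, 3): e=[0,36,0] → #  [on edge]
    (9,1)@(19, 3): e=[-10,44,2] → ·
    (1,2)@(3, 5): e=[72,-36,0] → ·  [on edge]
    (6,2)@(13, 5): e=[22,4,10] → #
    (7,2)@(15, 5): e=[12,12,12] → #
    (9,2)@(19, 5): e=[-8,28,16] → ·
    (6,3)@(13, 7): e=[24,-12,24] → ·
    (7,3)@(15, 7): e=[14,-4,26] → ·
    (8,3)@(17, 7): e=[4,4,28] → #
    (9,3)@(19, 7): e=[-6,12,30] → ·
    (8,4)@(17, 9): e=[6,-12,42] → ·
    (9,6)@(19, 13): e=[0,-36,72] → ·  [on edge]
  covered (5 px):
    · · · · · · · · · ·
    · · · · · · · · # ·
    · · · · · · # # # ·
    · · · · · · · · # ·
    · · · · · · · · · ·
    · · · · · · · · · ·
    · · · · · · · · · ·
T1:
  2·area = 16
  edge (4, 0)→(10, 8): d=(6,8) inclusive
  edge (10, 8)→(8, 8): d=(-2,0) inclusive
  edge (8, 8)→(4, 0): d=(-4,-8) inclusive
    (3,2)@(7, 5): e=[6,6,4] → #
    (4,2)@(9, 5): e=[-10,6,20] → ·
    (3,3)@(7, 7): e=[18,2,-4] → ·
    (4,3)@(9, 7): e=[2,2,12] → #
    (5,3)@(11, 7): e=[-14,2,28] → ·
    (4,4)@(9, 9): e=[14,-2,4] → ·
  covered (2 px):
    · · · · · · · · · ·
    · · · · · · · · · ·
    · · · # · · · · · ·
    · · · · # · · · · ·
    · · · · · · · · · ·
    · · · · · · · · · ·
    · · · · · · · · · ·
T2:
  2·area = 70  (B↔C swapped to make it positive)
  edge (6, 5)→(20, 4): d=(14,-1) inclusive
  edge (20, 4)→(6, 10): d=(-14,6) inclusive
  edge (6, 10)→(6, 5): d=(0,-5) inclusive
    (3,2)@(7, 5): e=[1,64,5] → #
    (4,2)@(9, 5): e=[3,52,15] → #
    (5,2)@(11, 5): e=[5,40,25] → #
    (6,2)@(13, 5): e=[7,28,35] → #
    (7,2)@(15, 5): e=[9,16,45] → #
    (8,2)@(17, 5): e=[11,4,55] → #
    (9,2)@(19, 5): e=[13,-8,65] → ·
    (3,3)@(7, 7): e=[29,36,5] → #
    (6,3)@(13, 7): e=[35,0,35] → #  [on edge]
    (7,3)@(15, 7): e=[37,-12,45] → ·
    (8,3)@(17, 7): e=[39,-24,55] → ·
    (3,4)@(7, 9): e=[57,8,5] → #
  covered (11 px):
    · · · · · · · · · ·
    · · · · · · · · · ·
    · · · # # # # # # ·
    · · · # # # # · · ·
    · · · # · · · · · ·
    · · · · · · · · · ·
    · · · · · · · · · ·
T3:
  2·area = 16
  edge (2, 12)→(0, 12): d=(-2,0) inclusive
  edge (0, 12)→(20, 4): d=(20,-8) inclusive
  edge (20, 4)→(2, 12): d=(-18,8) inclusive
    (6,3)@(13, 7): e=[10,4,2] → #
    (7,3)@(15, 7): e=[10,20,-14] → ·
    (6,4)@(13, 9): e=[6,44,-34] → ·
    (1,5)@(3, 11): e=[2,4,10] → #
    (2,5)@(5, 11): e=[2,20,-6] → ·
    (1,6)@(3, 13): e=[-2,44,-26] → ·
  covered (2 px):
    · · · · · · · · · ·
    · · · · · · · · · ·
    · · · · · · · · · ·
    · · · · · · # · · ·
    · · · · · · · · · ·
    · # · · · · · · · ·
    · · · · · · · · · ·
T4:
  2·area = 54  (B↔C swapped to make it positive)
  edge (7, 12)→(16, 4): d=(9,-8) inclusive
  edge (16, 4)→(16, 10): d=(0,6) inclusive
  edge (16, 10)→(7, 12): d=(-9,2) inclusive
    (7,2)@(15, 5): e=[1,6,47] → #
    (8,2)@(17, 5): e=[17,-6,43] → ·
    (6,3)@(13, 7): e=[3,18,33] → #
    (8,3)@(17, 7): e=[35,-6,25] → ·
    (5,4)@(11, 9): e=[5,30,19] → #
    (8,4)@(17, 9): e=[53,-6,7] → ·
    (4,5)@(9, 11): e=[7,42,5] → #
    (6,5)@(13, 11): e=[39,18,-3] → ·
    (7,5)@(15, 11): e=[55,6,-7] → ·
    (4,6)@(9, 13): e=[25,42,-13] → ·
    (5,6)@(11, 13): e=[41,30,-17] → ·
  covered (8 px):
    · · · · · · · · · ·
    · · · · · · · · · ·
    · · · · · · · # · ·
    · · · · · · # # · ·
    · · · · · # # # · ·
    · · · · # # · · · ·
    · · · · · · · · · ·

Final: [[6,3],[1,5]]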